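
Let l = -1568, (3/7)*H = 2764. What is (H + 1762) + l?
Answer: 19930/3 ≈ 6643.3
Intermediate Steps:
H = 19348/3 (H = (7/3)*2764 = 19348/3 ≈ 6449.3)
(H + 1762) + l = (19348/3 + 1762) - 1568 = 24634/3 - 1568 = 19930/3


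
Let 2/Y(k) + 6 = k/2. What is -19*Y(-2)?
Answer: 38/7 ≈ 5.4286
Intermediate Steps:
Y(k) = 2/(-6 + k/2)
-19*Y(-2) = -76/(-12 - 2) = -76/(-14) = -76*(-1)/14 = -19*(-2/7) = 38/7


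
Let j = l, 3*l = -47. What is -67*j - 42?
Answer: 3023/3 ≈ 1007.7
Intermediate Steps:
l = -47/3 (l = (⅓)*(-47) = -47/3 ≈ -15.667)
j = -47/3 ≈ -15.667
-67*j - 42 = -67*(-47/3) - 42 = 3149/3 - 42 = 3023/3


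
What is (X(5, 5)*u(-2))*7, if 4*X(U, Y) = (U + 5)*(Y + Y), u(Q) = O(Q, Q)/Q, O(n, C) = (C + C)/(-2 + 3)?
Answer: 350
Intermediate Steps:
O(n, C) = 2*C (O(n, C) = (2*C)/1 = (2*C)*1 = 2*C)
u(Q) = 2 (u(Q) = (2*Q)/Q = 2)
X(U, Y) = Y*(5 + U)/2 (X(U, Y) = ((U + 5)*(Y + Y))/4 = ((5 + U)*(2*Y))/4 = (2*Y*(5 + U))/4 = Y*(5 + U)/2)
(X(5, 5)*u(-2))*7 = (((½)*5*(5 + 5))*2)*7 = (((½)*5*10)*2)*7 = (25*2)*7 = 50*7 = 350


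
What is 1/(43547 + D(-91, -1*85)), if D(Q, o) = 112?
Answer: 1/43659 ≈ 2.2905e-5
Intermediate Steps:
1/(43547 + D(-91, -1*85)) = 1/(43547 + 112) = 1/43659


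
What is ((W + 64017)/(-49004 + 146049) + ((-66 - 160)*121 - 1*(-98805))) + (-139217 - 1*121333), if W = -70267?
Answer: -3670068469/19409 ≈ -1.8909e+5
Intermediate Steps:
((W + 64017)/(-49004 + 146049) + ((-66 - 160)*121 - 1*(-98805))) + (-139217 - 1*121333) = ((-70267 + 64017)/(-49004 + 146049) + ((-66 - 160)*121 - 1*(-98805))) + (-139217 - 1*121333) = (-6250/97045 + (-226*121 + 98805)) + (-139217 - 121333) = (-6250*1/97045 + (-27346 + 98805)) - 260550 = (-1250/19409 + 71459) - 260550 = 1386946481/19409 - 260550 = -3670068469/19409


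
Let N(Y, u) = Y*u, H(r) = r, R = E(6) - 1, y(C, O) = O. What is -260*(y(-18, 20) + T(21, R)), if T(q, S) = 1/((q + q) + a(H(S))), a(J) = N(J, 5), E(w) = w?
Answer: -348660/67 ≈ -5203.9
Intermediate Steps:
R = 5 (R = 6 - 1 = 5)
a(J) = 5*J (a(J) = J*5 = 5*J)
T(q, S) = 1/(2*q + 5*S) (T(q, S) = 1/((q + q) + 5*S) = 1/(2*q + 5*S))
-260*(y(-18, 20) + T(21, R)) = -260*(20 + 1/(2*21 + 5*5)) = -260*(20 + 1/(42 + 25)) = -260*(20 + 1/67) = -260*1341/67 = -348660/67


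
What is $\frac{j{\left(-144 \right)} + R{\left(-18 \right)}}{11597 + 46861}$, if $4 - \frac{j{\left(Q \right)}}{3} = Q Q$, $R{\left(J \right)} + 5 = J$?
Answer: $- \frac{62219}{58458} \approx -1.0643$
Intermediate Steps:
$R{\left(J \right)} = -5 + J$
$j{\left(Q \right)} = 12 - 3 Q^{2}$ ($j{\left(Q \right)} = 12 - 3 Q Q = 12 - 3 Q^{2}$)
$\frac{j{\left(-144 \right)} + R{\left(-18 \right)}}{11597 + 46861} = \frac{\left(12 - 3 \left(-144\right)^{2}\right) - 23}{11597 + 46861} = \frac{\left(12 - 62208\right) - 23}{58458} = \left(\left(12 - 62208\right) - 23\right) \frac{1}{58458} = \left(-62196 - 23\right) \frac{1}{58458} = \left(-62219\right) \frac{1}{58458} = - \frac{62219}{58458}$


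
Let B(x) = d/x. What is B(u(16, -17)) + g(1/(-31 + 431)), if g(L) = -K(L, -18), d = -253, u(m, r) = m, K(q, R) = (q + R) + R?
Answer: 4037/200 ≈ 20.185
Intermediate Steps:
K(q, R) = q + 2*R (K(q, R) = (R + q) + R = q + 2*R)
g(L) = 36 - L (g(L) = -(L + 2*(-18)) = -(L - 36) = -(-36 + L) = 36 - L)
B(x) = -253/x
B(u(16, -17)) + g(1/(-31 + 431)) = -253/16 + (36 - 1/(-31 + 431)) = -253*1/16 + (36 - 1/400) = -253/16 + (36 - 1*1/400) = -253/16 + (36 - 1/400) = -253/16 + 14399/400 = 4037/200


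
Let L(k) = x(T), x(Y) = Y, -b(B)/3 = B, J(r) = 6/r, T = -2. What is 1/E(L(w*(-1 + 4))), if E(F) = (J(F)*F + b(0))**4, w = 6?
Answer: 1/1296 ≈ 0.00077160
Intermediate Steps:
b(B) = -3*B
L(k) = -2
E(F) = 1296 (E(F) = ((6/F)*F - 3*0)**4 = (6 + 0)**4 = 6**4 = 1296)
1/E(L(w*(-1 + 4))) = 1/1296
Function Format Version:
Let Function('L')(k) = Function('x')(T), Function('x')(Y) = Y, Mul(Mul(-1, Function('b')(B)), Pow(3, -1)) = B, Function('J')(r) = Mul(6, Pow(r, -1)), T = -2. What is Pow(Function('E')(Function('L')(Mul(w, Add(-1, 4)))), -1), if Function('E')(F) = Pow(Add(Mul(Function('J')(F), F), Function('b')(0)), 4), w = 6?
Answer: Rational(1, 1296) ≈ 0.00077160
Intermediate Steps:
Function('b')(B) = Mul(-3, B)
Function('L')(k) = -2
Function('E')(F) = 1296 (Function('E')(F) = Pow(Add(Mul(Mul(6, Pow(F, -1)), F), Mul(-3, 0)), 4) = Pow(Add(6, 0), 4) = Pow(6, 4) = 1296)
Pow(Function('E')(Function('L')(Mul(w, Add(-1, 4)))), -1) = Pow(1296, -1) = Rational(1, 1296)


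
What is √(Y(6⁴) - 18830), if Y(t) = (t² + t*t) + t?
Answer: √3341698 ≈ 1828.0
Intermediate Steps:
Y(t) = t + 2*t² (Y(t) = (t² + t²) + t = 2*t² + t = t + 2*t²)
√(Y(6⁴) - 18830) = √(6⁴*(1 + 2*6⁴) - 18830) = √(1296*(1 + 2*1296) - 18830) = √(1296*(1 + 2592) - 18830) = √(1296*2593 - 18830) = √(3360528 - 18830) = √3341698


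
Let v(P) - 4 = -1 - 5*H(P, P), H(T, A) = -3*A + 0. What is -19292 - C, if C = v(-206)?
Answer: -16205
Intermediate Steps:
H(T, A) = -3*A
v(P) = 3 + 15*P (v(P) = 4 + (-1 - (-15)*P) = 4 + (-1 + 15*P) = 3 + 15*P)
C = -3087 (C = 3 + 15*(-206) = 3 - 3090 = -3087)
-19292 - C = -19292 - 1*(-3087) = -19292 + 3087 = -16205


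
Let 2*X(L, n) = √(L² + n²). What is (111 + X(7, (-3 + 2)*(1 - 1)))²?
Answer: 52441/4 ≈ 13110.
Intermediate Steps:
X(L, n) = √(L² + n²)/2
(111 + X(7, (-3 + 2)*(1 - 1)))² = (111 + √(7² + ((-3 + 2)*(1 - 1))²)/2)² = (111 + √(49 + (-1*0)²)/2)² = (111 + √(49 + 0²)/2)² = (111 + √(49 + 0)/2)² = (111 + √49/2)² = (111 + (½)*7)² = (111 + 7/2)² = (229/2)² = 52441/4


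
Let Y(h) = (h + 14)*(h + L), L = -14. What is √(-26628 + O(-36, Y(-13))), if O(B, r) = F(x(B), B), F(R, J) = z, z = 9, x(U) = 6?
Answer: I*√26619 ≈ 163.15*I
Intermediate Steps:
F(R, J) = 9
Y(h) = (-14 + h)*(14 + h) (Y(h) = (h + 14)*(h - 14) = (14 + h)*(-14 + h) = (-14 + h)*(14 + h))
O(B, r) = 9
√(-26628 + O(-36, Y(-13))) = √(-26628 + 9) = √(-26619) = I*√26619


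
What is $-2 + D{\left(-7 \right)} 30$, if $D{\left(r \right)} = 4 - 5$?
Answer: $-32$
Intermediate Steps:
$D{\left(r \right)} = -1$
$-2 + D{\left(-7 \right)} 30 = -2 - 30 = -32$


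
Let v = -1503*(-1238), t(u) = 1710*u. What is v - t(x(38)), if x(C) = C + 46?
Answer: 1717074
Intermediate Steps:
x(C) = 46 + C
v = 1860714
v - t(x(38)) = 1860714 - 1710*(46 + 38) = 1860714 - 1710*84 = 1860714 - 1*143640 = 1860714 - 143640 = 1717074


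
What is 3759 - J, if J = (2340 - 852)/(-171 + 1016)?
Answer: 3174867/845 ≈ 3757.2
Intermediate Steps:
J = 1488/845 ≈ 1.7609
3759 - J = 3759 - 1*1488/845 = 3759 - 1488/845 = 3174867/845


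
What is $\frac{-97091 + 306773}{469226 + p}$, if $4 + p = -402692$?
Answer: $\frac{104841}{33265} \approx 3.1517$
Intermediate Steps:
$p = -402696$ ($p = -4 - 402692 = -402696$)
$\frac{-97091 + 306773}{469226 + p} = \frac{-97091 + 306773}{469226 - 402696} = \frac{209682}{66530} = 209682 \cdot \frac{1}{66530} = \frac{104841}{33265}$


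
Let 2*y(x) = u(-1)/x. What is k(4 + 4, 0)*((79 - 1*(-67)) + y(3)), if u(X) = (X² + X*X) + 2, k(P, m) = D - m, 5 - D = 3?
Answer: 880/3 ≈ 293.33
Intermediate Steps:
D = 2 (D = 5 - 1*3 = 5 - 3 = 2)
k(P, m) = 2 - m
u(X) = 2 + 2*X² (u(X) = (X² + X²) + 2 = 2*X² + 2 = 2 + 2*X²)
y(x) = 2/x (y(x) = ((2 + 2*(-1)²)/x)/2 = ((2 + 2*1)/x)/2 = ((2 + 2)/x)/2 = (4/x)/2 = 2/x)
k(4 + 4, 0)*((79 - 1*(-67)) + y(3)) = (2 - 1*0)*((79 - 1*(-67)) + 2/3) = (2 + 0)*((79 + 67) + 2*(⅓)) = 2*(146 + ⅔) = 2*(440/3) = 880/3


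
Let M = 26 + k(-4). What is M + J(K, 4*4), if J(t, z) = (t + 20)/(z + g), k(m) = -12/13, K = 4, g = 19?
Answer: 11722/455 ≈ 25.763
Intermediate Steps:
k(m) = -12/13 (k(m) = -12*1/13 = -12/13)
J(t, z) = (20 + t)/(19 + z) (J(t, z) = (t + 20)/(z + 19) = (20 + t)/(19 + z))
M = 326/13 (M = 26 - 12/13 = 326/13 ≈ 25.077)
M + J(K, 4*4) = 326/13 + (20 + 4)/(19 + 4*4) = 326/13 + 24/(19 + 16) = 326/13 + 24/35 = 11722/455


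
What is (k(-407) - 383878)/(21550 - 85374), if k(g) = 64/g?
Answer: 78119205/12988184 ≈ 6.0146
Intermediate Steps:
(k(-407) - 383878)/(21550 - 85374) = (64/(-407) - 383878)/(21550 - 85374) = (64*(-1/407) - 383878)/(-63824) = (-64/407 - 383878)*(-1/63824) = -156238410/407*(-1/63824) = 78119205/12988184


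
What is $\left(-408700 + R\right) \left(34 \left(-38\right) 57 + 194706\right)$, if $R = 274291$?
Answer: $-16271822358$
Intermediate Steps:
$\left(-408700 + R\right) \left(34 \left(-38\right) 57 + 194706\right) = \left(-408700 + 274291\right) \left(34 \left(-38\right) 57 + 194706\right) = - 134409 \left(\left(-1292\right) 57 + 194706\right) = - 134409 \left(-73644 + 194706\right) = \left(-134409\right) 121062 = -16271822358$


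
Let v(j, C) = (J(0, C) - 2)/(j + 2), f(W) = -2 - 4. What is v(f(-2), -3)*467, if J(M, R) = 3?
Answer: -467/4 ≈ -116.75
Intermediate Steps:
f(W) = -6
v(j, C) = 1/(2 + j) (v(j, C) = (3 - 2)/(j + 2) = 1/(2 + j))
v(f(-2), -3)*467 = 467/(2 - 6) = 467/(-4) = -¼*467 = -467/4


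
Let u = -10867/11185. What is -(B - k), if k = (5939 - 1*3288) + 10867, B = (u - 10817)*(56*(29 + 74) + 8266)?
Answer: 1698251333238/11185 ≈ 1.5183e+8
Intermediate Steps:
u = -10867/11185 (u = -10867*1/11185 = -10867/11185 ≈ -0.97157)
B = -1698100134408/11185 (B = (-10867/11185 - 10817)*(56*(29 + 74) + 8266) = -120999012*(56*103 + 8266)/11185 = -120999012*(5768 + 8266)/11185 = -120999012/11185*14034 = -1698100134408/11185 ≈ -1.5182e+8)
k = 13518 (k = (5939 - 3288) + 10867 = 2651 + 10867 = 13518)
-(B - k) = -(-1698100134408/11185 - 1*13518) = -(-1698100134408/11185 - 13518) = -1*(-1698251333238/11185) = 1698251333238/11185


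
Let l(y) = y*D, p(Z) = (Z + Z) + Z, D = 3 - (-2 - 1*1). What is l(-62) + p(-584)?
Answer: -2124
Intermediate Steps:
D = 6 (D = 3 - (-2 - 1) = 3 - 1*(-3) = 3 + 3 = 6)
p(Z) = 3*Z (p(Z) = 2*Z + Z = 3*Z)
l(y) = 6*y (l(y) = y*6 = 6*y)
l(-62) + p(-584) = 6*(-62) + 3*(-584) = -372 - 1752 = -2124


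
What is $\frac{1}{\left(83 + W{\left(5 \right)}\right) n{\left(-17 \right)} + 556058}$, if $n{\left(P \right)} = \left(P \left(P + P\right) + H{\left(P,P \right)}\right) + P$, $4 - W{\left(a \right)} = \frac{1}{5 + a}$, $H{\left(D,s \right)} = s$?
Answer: $\frac{5}{3016658} \approx 1.6575 \cdot 10^{-6}$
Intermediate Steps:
$W{\left(a \right)} = 4 - \frac{1}{5 + a}$
$n{\left(P \right)} = 2 P + 2 P^{2}$ ($n{\left(P \right)} = \left(P \left(P + P\right) + P\right) + P = \left(P 2 P + P\right) + P = \left(2 P^{2} + P\right) + P = \left(P + 2 P^{2}\right) + P = 2 P + 2 P^{2}$)
$\frac{1}{\left(83 + W{\left(5 \right)}\right) n{\left(-17 \right)} + 556058} = \frac{1}{\left(83 + \frac{19 + 4 \cdot 5}{5 + 5}\right) 2 \left(-17\right) \left(1 - 17\right) + 556058} = \frac{1}{\left(83 + \frac{19 + 20}{10}\right) 2 \left(-17\right) \left(-16\right) + 556058} = \frac{1}{\left(83 + \frac{1}{10} \cdot 39\right) 544 + 556058} = \frac{1}{\left(83 + \frac{39}{10}\right) 544 + 556058} = \frac{1}{\frac{869}{10} \cdot 544 + 556058} = \frac{1}{\frac{236368}{5} + 556058} = \frac{1}{\frac{3016658}{5}} = \frac{5}{3016658}$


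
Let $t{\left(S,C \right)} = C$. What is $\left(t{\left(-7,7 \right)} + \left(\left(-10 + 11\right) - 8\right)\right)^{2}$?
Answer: $0$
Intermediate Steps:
$\left(t{\left(-7,7 \right)} + \left(\left(-10 + 11\right) - 8\right)\right)^{2} = \left(7 + \left(\left(-10 + 11\right) - 8\right)\right)^{2} = \left(7 + \left(1 - 8\right)\right)^{2} = \left(7 - 7\right)^{2} = 0^{2} = 0$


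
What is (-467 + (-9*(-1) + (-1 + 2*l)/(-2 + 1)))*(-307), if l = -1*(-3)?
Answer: 142141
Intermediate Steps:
l = 3
(-467 + (-9*(-1) + (-1 + 2*l)/(-2 + 1)))*(-307) = (-467 + (-9*(-1) + (-1 + 2*3)/(-2 + 1)))*(-307) = (-467 + (9 + (-1 + 6)/(-1)))*(-307) = (-467 + (9 + 5*(-1)))*(-307) = (-467 + (9 - 5))*(-307) = (-467 + 4)*(-307) = -463*(-307) = 142141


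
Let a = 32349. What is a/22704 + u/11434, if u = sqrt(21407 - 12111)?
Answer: 10783/7568 + 2*sqrt(581)/5717 ≈ 1.4332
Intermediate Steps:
u = 4*sqrt(581) (u = sqrt(9296) = 4*sqrt(581) ≈ 96.416)
a/22704 + u/11434 = 32349/22704 + (4*sqrt(581))/11434 = 32349*(1/22704) + (4*sqrt(581))*(1/11434) = 10783/7568 + 2*sqrt(581)/5717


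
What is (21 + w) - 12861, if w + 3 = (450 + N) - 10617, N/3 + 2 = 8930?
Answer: 3774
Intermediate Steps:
N = 26784 (N = -6 + 3*8930 = -6 + 26790 = 26784)
w = 16614 (w = -3 + ((450 + 26784) - 10617) = -3 + (27234 - 10617) = -3 + 16617 = 16614)
(21 + w) - 12861 = (21 + 16614) - 12861 = 16635 - 12861 = 3774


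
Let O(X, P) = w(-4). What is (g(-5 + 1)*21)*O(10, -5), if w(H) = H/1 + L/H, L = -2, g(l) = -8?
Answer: 588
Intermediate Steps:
w(H) = H - 2/H (w(H) = H/1 - 2/H = H*1 - 2/H = H - 2/H)
O(X, P) = -7/2 (O(X, P) = -4 - 2/(-4) = -4 - 2*(-1/4) = -4 + 1/2 = -7/2)
(g(-5 + 1)*21)*O(10, -5) = -8*21*(-7/2) = -168*(-7/2) = 588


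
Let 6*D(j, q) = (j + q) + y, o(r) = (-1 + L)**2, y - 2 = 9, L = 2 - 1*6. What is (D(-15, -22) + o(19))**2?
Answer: 3844/9 ≈ 427.11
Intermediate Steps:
L = -4 (L = 2 - 6 = -4)
y = 11 (y = 2 + 9 = 11)
o(r) = 25 (o(r) = (-1 - 4)**2 = (-5)**2 = 25)
D(j, q) = 11/6 + j/6 + q/6 (D(j, q) = ((j + q) + 11)/6 = (11 + j + q)/6 = 11/6 + j/6 + q/6)
(D(-15, -22) + o(19))**2 = ((11/6 + (1/6)*(-15) + (1/6)*(-22)) + 25)**2 = ((11/6 - 5/2 - 11/3) + 25)**2 = (-13/3 + 25)**2 = (62/3)**2 = 3844/9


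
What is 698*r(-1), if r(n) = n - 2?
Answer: -2094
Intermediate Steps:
r(n) = -2 + n
698*r(-1) = 698*(-2 - 1) = 698*(-3) = -2094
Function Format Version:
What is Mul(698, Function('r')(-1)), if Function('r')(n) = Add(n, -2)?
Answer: -2094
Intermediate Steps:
Function('r')(n) = Add(-2, n)
Mul(698, Function('r')(-1)) = Mul(698, Add(-2, -1)) = Mul(698, -3) = -2094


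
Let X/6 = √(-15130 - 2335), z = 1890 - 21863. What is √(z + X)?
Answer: √(-19973 + 6*I*√17465) ≈ 2.805 + 141.35*I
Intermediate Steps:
z = -19973
X = 6*I*√17465 (X = 6*√(-15130 - 2335) = 6*√(-17465) = 6*(I*√17465) = 6*I*√17465 ≈ 792.93*I)
√(z + X) = √(-19973 + 6*I*√17465)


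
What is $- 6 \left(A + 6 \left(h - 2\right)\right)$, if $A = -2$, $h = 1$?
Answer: $48$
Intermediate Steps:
$- 6 \left(A + 6 \left(h - 2\right)\right) = - 6 \left(-2 + 6 \left(1 - 2\right)\right) = - 6 \left(-2 + 6 \left(-1\right)\right) = - 6 \left(-2 - 6\right) = \left(-6\right) \left(-8\right) = 48$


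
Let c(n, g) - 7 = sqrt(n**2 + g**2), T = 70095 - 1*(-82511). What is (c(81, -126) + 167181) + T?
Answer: 319794 + 9*sqrt(277) ≈ 3.1994e+5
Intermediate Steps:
T = 152606 (T = 70095 + 82511 = 152606)
c(n, g) = 7 + sqrt(g**2 + n**2) (c(n, g) = 7 + sqrt(n**2 + g**2) = 7 + sqrt(g**2 + n**2))
(c(81, -126) + 167181) + T = ((7 + sqrt((-126)**2 + 81**2)) + 167181) + 152606 = ((7 + sqrt(15876 + 6561)) + 167181) + 152606 = ((7 + sqrt(22437)) + 167181) + 152606 = ((7 + 9*sqrt(277)) + 167181) + 152606 = (167188 + 9*sqrt(277)) + 152606 = 319794 + 9*sqrt(277)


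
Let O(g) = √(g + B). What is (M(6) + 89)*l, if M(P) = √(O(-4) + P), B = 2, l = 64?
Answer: 5696 + 64*√(6 + I*√2) ≈ 5853.8 + 18.35*I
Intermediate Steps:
O(g) = √(2 + g) (O(g) = √(g + 2) = √(2 + g))
M(P) = √(P + I*√2) (M(P) = √(√(2 - 4) + P) = √(√(-2) + P) = √(I*√2 + P) = √(P + I*√2))
(M(6) + 89)*l = (√(6 + I*√2) + 89)*64 = (89 + √(6 + I*√2))*64 = 5696 + 64*√(6 + I*√2)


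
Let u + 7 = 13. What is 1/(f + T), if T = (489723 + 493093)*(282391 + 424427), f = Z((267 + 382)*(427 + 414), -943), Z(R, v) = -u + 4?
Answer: 1/694672039486 ≈ 1.4395e-12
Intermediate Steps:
u = 6 (u = -7 + 13 = 6)
Z(R, v) = -2 (Z(R, v) = -1*6 + 4 = -6 + 4 = -2)
f = -2
T = 694672039488 (T = 982816*706818 = 694672039488)
1/(f + T) = 1/(-2 + 694672039488) = 1/694672039486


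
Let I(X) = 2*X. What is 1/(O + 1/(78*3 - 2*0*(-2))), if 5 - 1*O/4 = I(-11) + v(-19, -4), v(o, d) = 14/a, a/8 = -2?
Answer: 117/13046 ≈ 0.0089683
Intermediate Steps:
a = -16 (a = 8*(-2) = -16)
v(o, d) = -7/8 (v(o, d) = 14/(-16) = 14*(-1/16) = -7/8)
O = 223/2 (O = 20 - 4*(2*(-11) - 7/8) = 20 - 4*(-22 - 7/8) = 20 - 4*(-183/8) = 20 + 183/2 = 223/2 ≈ 111.50)
1/(O + 1/(78*3 - 2*0*(-2))) = 1/(223/2 + 1/(78*3 - 2*0*(-2))) = 1/(223/2 + 1/(234 + 0*(-2))) = 1/(223/2 + 1/(234 + 0)) = 1/(223/2 + 1/234) = 1/(13046/117) = 117/13046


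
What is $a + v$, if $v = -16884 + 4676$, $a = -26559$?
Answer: $-38767$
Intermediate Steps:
$v = -12208$
$a + v = -26559 - 12208 = -38767$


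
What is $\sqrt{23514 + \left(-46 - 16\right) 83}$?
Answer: $8 \sqrt{287} \approx 135.53$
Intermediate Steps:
$\sqrt{23514 + \left(-46 - 16\right) 83} = \sqrt{23514 - 5146} = \sqrt{18368} = 8 \sqrt{287}$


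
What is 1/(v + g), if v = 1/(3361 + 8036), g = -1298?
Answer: -11397/14793305 ≈ -0.00077042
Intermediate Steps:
v = 1/11397 ≈ 8.7742e-5
1/(v + g) = 1/(1/11397 - 1298) = 1/(-14793305/11397) = -11397/14793305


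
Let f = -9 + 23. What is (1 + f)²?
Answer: 225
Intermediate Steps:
f = 14
(1 + f)² = (1 + 14)² = 15² = 225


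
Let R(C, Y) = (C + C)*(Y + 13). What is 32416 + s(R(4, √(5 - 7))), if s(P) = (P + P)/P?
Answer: 32418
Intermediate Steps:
R(C, Y) = 2*C*(13 + Y) (R(C, Y) = (2*C)*(13 + Y) = 2*C*(13 + Y))
s(P) = 2 (s(P) = (2*P)/P = 2)
32416 + s(R(4, √(5 - 7))) = 32416 + 2 = 32418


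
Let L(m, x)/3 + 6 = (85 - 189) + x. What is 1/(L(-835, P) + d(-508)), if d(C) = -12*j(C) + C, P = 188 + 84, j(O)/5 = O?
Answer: 1/30458 ≈ 3.2832e-5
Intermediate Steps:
j(O) = 5*O
P = 272
L(m, x) = -330 + 3*x (L(m, x) = -18 + 3*((85 - 189) + x) = -18 + 3*(-104 + x) = -18 + (-312 + 3*x) = -330 + 3*x)
d(C) = -59*C (d(C) = -60*C + C = -59*C)
1/(L(-835, P) + d(-508)) = 1/((-330 + 3*272) - 59*(-508)) = 1/((-330 + 816) + 29972) = 1/(486 + 29972) = 1/30458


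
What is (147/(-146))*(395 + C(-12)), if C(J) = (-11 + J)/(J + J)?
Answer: -465647/1168 ≈ -398.67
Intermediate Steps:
C(J) = (-11 + J)/(2*J) (C(J) = (-11 + J)/((2*J)) = (-11 + J)*(1/(2*J)) = (-11 + J)/(2*J))
(147/(-146))*(395 + C(-12)) = (147/(-146))*(395 + (1/2)*(-11 - 12)/(-12)) = (147*(-1/146))*(395 + (1/2)*(-1/12)*(-23)) = -147*(395 + 23/24)/146 = -147/146*9503/24 = -465647/1168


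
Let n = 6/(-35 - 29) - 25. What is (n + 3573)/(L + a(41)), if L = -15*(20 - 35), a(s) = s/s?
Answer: 113533/7232 ≈ 15.699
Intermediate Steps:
n = -803/32 (n = 6/(-64) - 25 = -1/64*6 - 25 = -3/32 - 25 = -803/32 ≈ -25.094)
a(s) = 1
L = 225 (L = -15*(-15) = 225)
(n + 3573)/(L + a(41)) = (-803/32 + 3573)/(225 + 1) = (113533/32)/226 = (113533/32)*(1/226) = 113533/7232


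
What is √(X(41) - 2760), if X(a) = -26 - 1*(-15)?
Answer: I*√2771 ≈ 52.64*I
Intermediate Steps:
X(a) = -11 (X(a) = -26 + 15 = -11)
√(X(41) - 2760) = √(-11 - 2760) = √(-2771) = I*√2771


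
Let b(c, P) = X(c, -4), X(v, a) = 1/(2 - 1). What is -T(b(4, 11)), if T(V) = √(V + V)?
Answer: -√2 ≈ -1.4142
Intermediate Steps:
X(v, a) = 1 (X(v, a) = 1/1 = 1)
b(c, P) = 1
T(V) = √2*√V (T(V) = √(2*V) = √2*√V)
-T(b(4, 11)) = -√2*√1 = -√2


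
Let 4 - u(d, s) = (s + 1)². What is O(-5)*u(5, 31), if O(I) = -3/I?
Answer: -612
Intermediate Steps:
u(d, s) = 4 - (1 + s)² (u(d, s) = 4 - (s + 1)² = 4 - (1 + s)²)
O(-5)*u(5, 31) = (-3/(-5))*(4 - (1 + 31)²) = (-3*(-⅕))*(4 - 1*32²) = 3*(4 - 1*1024)/5 = 3*(4 - 1024)/5 = (⅗)*(-1020) = -612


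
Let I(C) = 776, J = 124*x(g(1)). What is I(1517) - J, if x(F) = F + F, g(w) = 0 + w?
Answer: 528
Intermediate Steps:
g(w) = w
x(F) = 2*F
J = 248 (J = 124*(2*1) = 124*2 = 248)
I(1517) - J = 776 - 1*248 = 776 - 248 = 528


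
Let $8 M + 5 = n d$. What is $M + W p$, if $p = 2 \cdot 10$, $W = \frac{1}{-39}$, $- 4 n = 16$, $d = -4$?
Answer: $\frac{269}{312} \approx 0.86218$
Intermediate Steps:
$n = -4$ ($n = \left(- \frac{1}{4}\right) 16 = -4$)
$W = - \frac{1}{39} \approx -0.025641$
$p = 20$
$M = \frac{11}{8}$ ($M = - \frac{5}{8} + \frac{\left(-4\right) \left(-4\right)}{8} = - \frac{5}{8} + \frac{1}{8} \cdot 16 = - \frac{5}{8} + 2 = \frac{11}{8} \approx 1.375$)
$M + W p = \frac{11}{8} - \frac{20}{39} = \frac{269}{312}$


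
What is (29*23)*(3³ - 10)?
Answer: 11339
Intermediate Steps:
(29*23)*(3³ - 10) = 667*(27 - 10) = 667*17 = 11339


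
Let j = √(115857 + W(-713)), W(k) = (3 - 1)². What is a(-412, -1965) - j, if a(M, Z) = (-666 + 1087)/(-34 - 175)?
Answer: -421/209 - √115861 ≈ -342.40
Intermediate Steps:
W(k) = 4 (W(k) = 2² = 4)
a(M, Z) = -421/209 (a(M, Z) = 421/(-209) = 421*(-1/209) = -421/209)
j = √115861 (j = √(115857 + 4) = √115861 ≈ 340.38)
a(-412, -1965) - j = -421/209 - √115861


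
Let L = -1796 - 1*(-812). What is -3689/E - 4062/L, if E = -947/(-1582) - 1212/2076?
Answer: -165576194083/664036 ≈ -2.4935e+5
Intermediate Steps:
E = 4049/273686 (E = -947*(-1/1582) - 1212*1/2076 = 947/1582 - 101/173 = 4049/273686 ≈ 0.014794)
L = -984 (L = -1796 + 812 = -984)
-3689/E - 4062/L = -3689/4049/273686 - 4062/(-984) = -3689*273686/4049 - 4062*(-1/984) = -1009627654/4049 + 677/164 = -165576194083/664036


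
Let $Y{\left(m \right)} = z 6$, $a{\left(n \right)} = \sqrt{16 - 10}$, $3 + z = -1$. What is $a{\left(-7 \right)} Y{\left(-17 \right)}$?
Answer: $- 24 \sqrt{6} \approx -58.788$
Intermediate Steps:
$z = -4$ ($z = -3 - 1 = -4$)
$a{\left(n \right)} = \sqrt{6}$
$Y{\left(m \right)} = -24$ ($Y{\left(m \right)} = \left(-4\right) 6 = -24$)
$a{\left(-7 \right)} Y{\left(-17 \right)} = \sqrt{6} \left(-24\right) = - 24 \sqrt{6}$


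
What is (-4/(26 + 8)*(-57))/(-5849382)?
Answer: -19/16573249 ≈ -1.1464e-6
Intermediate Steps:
(-4/(26 + 8)*(-57))/(-5849382) = (-4/34*(-57))*(-1/5849382) = (-4*1/34*(-57))*(-1/5849382) = -2/17*(-57)*(-1/5849382) = (114/17)*(-1/5849382) = -19/16573249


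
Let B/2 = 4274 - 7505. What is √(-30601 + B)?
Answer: I*√37063 ≈ 192.52*I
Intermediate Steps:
B = -6462 (B = 2*(4274 - 7505) = 2*(-3231) = -6462)
√(-30601 + B) = √(-30601 - 6462) = √(-37063) = I*√37063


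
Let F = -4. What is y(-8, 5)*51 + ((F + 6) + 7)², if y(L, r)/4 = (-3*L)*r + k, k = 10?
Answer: 26601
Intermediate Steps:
y(L, r) = 40 - 12*L*r (y(L, r) = 4*((-3*L)*r + 10) = 4*(-3*L*r + 10) = 4*(10 - 3*L*r) = 40 - 12*L*r)
y(-8, 5)*51 + ((F + 6) + 7)² = (40 - 12*(-8)*5)*51 + ((-4 + 6) + 7)² = (40 + 480)*51 + (2 + 7)² = 520*51 + 9² = 26520 + 81 = 26601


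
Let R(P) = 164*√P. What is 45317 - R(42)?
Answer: 45317 - 164*√42 ≈ 44254.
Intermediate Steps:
45317 - R(42) = 45317 - 164*√42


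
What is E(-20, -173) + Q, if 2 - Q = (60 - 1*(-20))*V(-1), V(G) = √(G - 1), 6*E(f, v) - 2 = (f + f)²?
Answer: 269 - 80*I*√2 ≈ 269.0 - 113.14*I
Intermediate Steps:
E(f, v) = ⅓ + 2*f²/3 (E(f, v) = ⅓ + (f + f)²/6 = ⅓ + (2*f)²/6 = ⅓ + (4*f²)/6 = ⅓ + 2*f²/3)
V(G) = √(-1 + G)
Q = 2 - 80*I*√2 (Q = 2 - (60 - 1*(-20))*√(-1 - 1) = 2 - (60 + 20)*√(-2) = 2 - 80*I*√2 ≈ 2.0 - 113.14*I)
E(-20, -173) + Q = (⅓ + (⅔)*(-20)²) + (2 - 80*I*√2) = (⅓ + (⅔)*400) + (2 - 80*I*√2) = (⅓ + 800/3) + (2 - 80*I*√2) = 267 + (2 - 80*I*√2) = 269 - 80*I*√2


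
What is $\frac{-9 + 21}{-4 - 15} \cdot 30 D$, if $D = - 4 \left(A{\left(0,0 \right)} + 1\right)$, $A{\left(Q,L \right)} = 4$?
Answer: $\frac{7200}{19} \approx 378.95$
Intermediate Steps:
$D = -20$ ($D = - 4 \left(4 + 1\right) = \left(-4\right) 5 = -20$)
$\frac{-9 + 21}{-4 - 15} \cdot 30 D = \frac{-9 + 21}{-4 - 15} \cdot 30 \left(-20\right) = \frac{12}{-19} \cdot 30 \left(-20\right) = 12 \left(- \frac{1}{19}\right) 30 \left(-20\right) = \left(- \frac{12}{19}\right) 30 \left(-20\right) = \left(- \frac{360}{19}\right) \left(-20\right) = \frac{7200}{19}$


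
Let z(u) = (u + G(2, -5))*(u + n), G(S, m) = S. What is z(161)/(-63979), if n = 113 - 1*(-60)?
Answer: -54442/63979 ≈ -0.85093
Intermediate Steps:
n = 173 (n = 113 + 60 = 173)
z(u) = (2 + u)*(173 + u) (z(u) = (u + 2)*(u + 173) = (2 + u)*(173 + u))
z(161)/(-63979) = (346 + 161**2 + 175*161)/(-63979) = (346 + 25921 + 28175)*(-1/63979) = 54442*(-1/63979) = -54442/63979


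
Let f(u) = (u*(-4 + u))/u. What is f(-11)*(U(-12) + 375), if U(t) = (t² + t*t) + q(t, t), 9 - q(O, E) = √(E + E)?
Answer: -10080 + 30*I*√6 ≈ -10080.0 + 73.485*I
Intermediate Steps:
q(O, E) = 9 - √2*√E (q(O, E) = 9 - √(E + E) = 9 - √(2*E) = 9 - √2*√E)
U(t) = 9 + 2*t² - √2*√t (U(t) = (t² + t*t) + (9 - √2*√t) = (t² + t²) + (9 - √2*√t) = 2*t² + (9 - √2*√t) = 9 + 2*t² - √2*√t)
f(u) = -4 + u
f(-11)*(U(-12) + 375) = (-4 - 11)*((9 + 2*(-12)² - √2*√(-12)) + 375) = -15*((9 + 2*144 - √2*2*I*√3) + 375) = -15*((9 + 288 - 2*I*√6) + 375) = -15*((297 - 2*I*√6) + 375) = -15*(672 - 2*I*√6) = -10080 + 30*I*√6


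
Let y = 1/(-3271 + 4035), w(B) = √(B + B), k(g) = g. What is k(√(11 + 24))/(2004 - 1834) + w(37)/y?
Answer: 764*√74 + √35/170 ≈ 6572.2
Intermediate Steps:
w(B) = √2*√B (w(B) = √(2*B) = √2*√B)
y = 1/764 ≈ 0.0013089
k(√(11 + 24))/(2004 - 1834) + w(37)/y = √(11 + 24)/(2004 - 1834) + (√2*√37)/(1/764) = √35/170 + √74*764 = √35*(1/170) + 764*√74 = √35/170 + 764*√74 = 764*√74 + √35/170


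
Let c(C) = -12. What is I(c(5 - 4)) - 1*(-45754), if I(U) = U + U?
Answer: 45730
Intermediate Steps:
I(U) = 2*U
I(c(5 - 4)) - 1*(-45754) = 2*(-12) - 1*(-45754) = -24 + 45754 = 45730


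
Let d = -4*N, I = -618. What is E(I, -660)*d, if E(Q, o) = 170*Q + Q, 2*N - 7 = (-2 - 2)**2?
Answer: 4861188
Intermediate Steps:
N = 23/2 (N = 7/2 + (-2 - 2)**2/2 = 7/2 + (1/2)*(-4)**2 = 7/2 + (1/2)*16 = 7/2 + 8 = 23/2 ≈ 11.500)
E(Q, o) = 171*Q
d = -46 (d = -4*23/2 = -46)
E(I, -660)*d = (171*(-618))*(-46) = -105678*(-46) = 4861188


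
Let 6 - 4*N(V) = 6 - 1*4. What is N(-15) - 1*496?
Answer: -495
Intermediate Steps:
N(V) = 1 (N(V) = 3/2 - (6 - 1*4)/4 = 3/2 - (6 - 4)/4 = 3/2 - ¼*2 = 3/2 - ½ = 1)
N(-15) - 1*496 = 1 - 1*496 = 1 - 496 = -495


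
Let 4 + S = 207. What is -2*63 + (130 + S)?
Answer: 207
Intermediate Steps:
S = 203 (S = -4 + 207 = 203)
-2*63 + (130 + S) = -2*63 + (130 + 203) = -126 + 333 = 207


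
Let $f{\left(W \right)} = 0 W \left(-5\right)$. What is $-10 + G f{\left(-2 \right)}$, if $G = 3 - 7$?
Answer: $-10$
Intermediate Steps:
$G = -4$ ($G = 3 - 7 = -4$)
$f{\left(W \right)} = 0$ ($f{\left(W \right)} = 0 \left(-5\right) = 0$)
$-10 + G f{\left(-2 \right)} = -10 - 0 = -10 + 0 = -10$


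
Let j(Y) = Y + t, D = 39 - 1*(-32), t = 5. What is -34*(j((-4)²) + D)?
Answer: -3128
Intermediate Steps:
D = 71 (D = 39 + 32 = 71)
j(Y) = 5 + Y (j(Y) = Y + 5 = 5 + Y)
-34*(j((-4)²) + D) = -34*((5 + (-4)²) + 71) = -34*((5 + 16) + 71) = -34*(21 + 71) = -34*92 = -3128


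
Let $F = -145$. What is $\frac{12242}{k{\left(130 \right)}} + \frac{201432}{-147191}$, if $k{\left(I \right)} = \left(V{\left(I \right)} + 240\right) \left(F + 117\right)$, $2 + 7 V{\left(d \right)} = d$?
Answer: $- \frac{148121293}{48385696} \approx -3.0613$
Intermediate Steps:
$V{\left(d \right)} = - \frac{2}{7} + \frac{d}{7}$
$k{\left(I \right)} = -6712 - 4 I$ ($k{\left(I \right)} = \left(\left(- \frac{2}{7} + \frac{I}{7}\right) + 240\right) \left(-145 + 117\right) = \left(\frac{1678}{7} + \frac{I}{7}\right) \left(-28\right) = -6712 - 4 I$)
$\frac{12242}{k{\left(130 \right)}} + \frac{201432}{-147191} = \frac{12242}{-6712 - 520} + \frac{201432}{-147191} = \frac{12242}{-6712 - 520} + 201432 \left(- \frac{1}{147191}\right) = \frac{12242}{-7232} - \frac{18312}{13381} = 12242 \left(- \frac{1}{7232}\right) - \frac{18312}{13381} = - \frac{6121}{3616} - \frac{18312}{13381} = - \frac{148121293}{48385696}$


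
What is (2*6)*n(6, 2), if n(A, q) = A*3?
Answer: 216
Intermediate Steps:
n(A, q) = 3*A
(2*6)*n(6, 2) = (2*6)*(3*6) = 12*18 = 216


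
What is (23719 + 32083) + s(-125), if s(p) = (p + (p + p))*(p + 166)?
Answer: 40427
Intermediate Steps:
s(p) = 3*p*(166 + p) (s(p) = (p + 2*p)*(166 + p) = (3*p)*(166 + p) = 3*p*(166 + p))
(23719 + 32083) + s(-125) = (23719 + 32083) + 3*(-125)*(166 - 125) = 55802 + 3*(-125)*41 = 55802 - 15375 = 40427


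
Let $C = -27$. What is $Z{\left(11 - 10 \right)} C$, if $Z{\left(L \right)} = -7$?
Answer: $189$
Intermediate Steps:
$Z{\left(11 - 10 \right)} C = \left(-7\right) \left(-27\right) = 189$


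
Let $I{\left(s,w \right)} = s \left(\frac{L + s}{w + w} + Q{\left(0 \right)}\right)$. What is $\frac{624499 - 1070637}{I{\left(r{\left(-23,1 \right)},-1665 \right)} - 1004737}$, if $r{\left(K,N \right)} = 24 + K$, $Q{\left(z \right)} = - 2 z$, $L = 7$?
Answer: $\frac{742819770}{1672887109} \approx 0.44403$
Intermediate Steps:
$I{\left(s,w \right)} = \frac{s \left(7 + s\right)}{2 w}$ ($I{\left(s,w \right)} = s \left(\frac{7 + s}{w + w} - 0\right) = s \left(\frac{7 + s}{2 w} + 0\right) = s \frac{7 + s}{2 w} = \frac{s \left(7 + s\right)}{2 w}$)
$\frac{624499 - 1070637}{I{\left(r{\left(-23,1 \right)},-1665 \right)} - 1004737} = \frac{624499 - 1070637}{\frac{\left(24 - 23\right) \left(7 + \left(24 - 23\right)\right)}{2 \left(-1665\right)} - 1004737} = - \frac{446138}{\frac{1}{2} \cdot 1 \left(- \frac{1}{1665}\right) \left(7 + 1\right) - 1004737} = - \frac{446138}{\frac{1}{2} \cdot 1 \left(- \frac{1}{1665}\right) 8 - 1004737} = - \frac{446138}{- \frac{4}{1665} - 1004737} = - \frac{446138}{- \frac{1672887109}{1665}} = \left(-446138\right) \left(- \frac{1665}{1672887109}\right) = \frac{742819770}{1672887109}$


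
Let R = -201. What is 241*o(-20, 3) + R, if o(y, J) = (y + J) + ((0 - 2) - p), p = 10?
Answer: -7190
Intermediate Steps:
o(y, J) = -12 + J + y (o(y, J) = (y + J) + ((0 - 2) - 1*10) = (J + y) + (-2 - 10) = (J + y) - 12 = -12 + J + y)
241*o(-20, 3) + R = 241*(-12 + 3 - 20) - 201 = 241*(-29) - 201 = -6989 - 201 = -7190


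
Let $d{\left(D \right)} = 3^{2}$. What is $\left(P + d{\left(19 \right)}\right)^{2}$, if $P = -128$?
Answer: $14161$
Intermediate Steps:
$d{\left(D \right)} = 9$
$\left(P + d{\left(19 \right)}\right)^{2} = \left(-128 + 9\right)^{2} = \left(-119\right)^{2} = 14161$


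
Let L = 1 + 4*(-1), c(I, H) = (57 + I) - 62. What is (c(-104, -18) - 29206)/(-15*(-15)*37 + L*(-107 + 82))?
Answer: -5863/1680 ≈ -3.4899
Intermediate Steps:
c(I, H) = -5 + I
L = -3 (L = 1 - 4 = -3)
(c(-104, -18) - 29206)/(-15*(-15)*37 + L*(-107 + 82)) = ((-5 - 104) - 29206)/(-15*(-15)*37 - 3*(-107 + 82)) = (-109 - 29206)/(225*37 - 3*(-25)) = -29315/(8325 + 75) = -29315/8400 = -29315*1/8400 = -5863/1680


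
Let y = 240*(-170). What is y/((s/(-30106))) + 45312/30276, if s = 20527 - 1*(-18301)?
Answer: 45576618896/1440633 ≈ 31637.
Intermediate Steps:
s = 38828 (s = 20527 + 18301 = 38828)
y = -40800
y/((s/(-30106))) + 45312/30276 = -40800/(38828/(-30106)) + 45312/30276 = -40800/(38828*(-1/30106)) + 45312*(1/30276) = -40800/(-19414/15053) + 3776/2523 = -40800*(-15053/19414) + 3776/2523 = 18063600/571 + 3776/2523 = 45576618896/1440633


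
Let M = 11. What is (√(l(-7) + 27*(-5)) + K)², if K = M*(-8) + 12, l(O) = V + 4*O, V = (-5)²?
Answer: (76 - I*√138)² ≈ 5638.0 - 1785.6*I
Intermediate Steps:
V = 25
l(O) = 25 + 4*O
K = -76 (K = 11*(-8) + 12 = -88 + 12 = -76)
(√(l(-7) + 27*(-5)) + K)² = (√((25 + 4*(-7)) + 27*(-5)) - 76)² = (√((25 - 28) - 135) - 76)² = (√(-3 - 135) - 76)² = (√(-138) - 76)² = (I*√138 - 76)² = (-76 + I*√138)²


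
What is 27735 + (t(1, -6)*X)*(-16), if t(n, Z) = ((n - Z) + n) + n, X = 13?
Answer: 25863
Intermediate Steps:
t(n, Z) = -Z + 3*n (t(n, Z) = (-Z + 2*n) + n = -Z + 3*n)
27735 + (t(1, -6)*X)*(-16) = 27735 + ((-1*(-6) + 3*1)*13)*(-16) = 27735 + ((6 + 3)*13)*(-16) = 27735 + (9*13)*(-16) = 27735 + 117*(-16) = 27735 - 1872 = 25863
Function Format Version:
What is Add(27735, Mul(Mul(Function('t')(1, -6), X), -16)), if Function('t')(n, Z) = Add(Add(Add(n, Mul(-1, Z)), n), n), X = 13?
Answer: 25863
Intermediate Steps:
Function('t')(n, Z) = Add(Mul(-1, Z), Mul(3, n)) (Function('t')(n, Z) = Add(Add(Mul(-1, Z), Mul(2, n)), n) = Add(Mul(-1, Z), Mul(3, n)))
Add(27735, Mul(Mul(Function('t')(1, -6), X), -16)) = Add(27735, Mul(Mul(Add(Mul(-1, -6), Mul(3, 1)), 13), -16)) = Add(27735, Mul(Mul(Add(6, 3), 13), -16)) = Add(27735, Mul(Mul(9, 13), -16)) = Add(27735, Mul(117, -16)) = Add(27735, -1872) = 25863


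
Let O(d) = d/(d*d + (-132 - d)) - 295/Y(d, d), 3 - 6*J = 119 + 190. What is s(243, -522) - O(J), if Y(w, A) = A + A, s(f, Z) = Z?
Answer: -7495171/14280 ≈ -524.87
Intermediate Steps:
J = -51 (J = 1/2 - (119 + 190)/6 = 1/2 - 1/6*309 = 1/2 - 103/2 = -51)
Y(w, A) = 2*A
O(d) = -295/(2*d) + d/(-132 + d**2 - d) (O(d) = d/(d*d + (-132 - d)) - 295*1/(2*d) = d/(d**2 + (-132 - d)) - 295/(2*d) = d/(-132 + d**2 - d) - 295/(2*d) = -295/(2*d) + d/(-132 + d**2 - d))
s(243, -522) - O(J) = -522 - (-38940 - 295*(-51) + 293*(-51)**2)/(2*(-51)*(132 - 51 - 1*(-51)**2)) = -522 - (-1)*(-38940 + 15045 + 293*2601)/(2*51*(132 - 51 - 1*2601)) = -522 - (-1)*(-38940 + 15045 + 762093)/(2*51*(132 - 51 - 2601)) = -522 - (-1)*738198/(2*51*(-2520)) = -522 - (-1)*(-1)*738198/(2*51*2520) = -522 - 1*41011/14280 = -522 - 41011/14280 = -7495171/14280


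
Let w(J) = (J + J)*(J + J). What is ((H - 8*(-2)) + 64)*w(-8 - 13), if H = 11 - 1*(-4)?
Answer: 167580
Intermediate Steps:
H = 15 (H = 11 + 4 = 15)
w(J) = 4*J**2 (w(J) = (2*J)*(2*J) = 4*J**2)
((H - 8*(-2)) + 64)*w(-8 - 13) = ((15 - 8*(-2)) + 64)*(4*(-8 - 13)**2) = ((15 + 16) + 64)*(4*(-21)**2) = (31 + 64)*(4*441) = 95*1764 = 167580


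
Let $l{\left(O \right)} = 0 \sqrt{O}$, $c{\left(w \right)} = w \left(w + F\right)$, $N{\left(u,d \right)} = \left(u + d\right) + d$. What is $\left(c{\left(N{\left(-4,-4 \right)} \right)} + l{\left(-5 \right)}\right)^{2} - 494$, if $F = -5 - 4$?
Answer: $63010$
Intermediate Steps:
$N{\left(u,d \right)} = u + 2 d$ ($N{\left(u,d \right)} = \left(d + u\right) + d = u + 2 d$)
$F = -9$ ($F = -5 - 4 = -9$)
$c{\left(w \right)} = w \left(-9 + w\right)$ ($c{\left(w \right)} = w \left(w - 9\right) = w \left(-9 + w\right)$)
$l{\left(O \right)} = 0$
$\left(c{\left(N{\left(-4,-4 \right)} \right)} + l{\left(-5 \right)}\right)^{2} - 494 = \left(\left(-4 + 2 \left(-4\right)\right) \left(-9 + \left(-4 + 2 \left(-4\right)\right)\right) + 0\right)^{2} - 494 = \left(\left(-4 - 8\right) \left(-9 - 12\right) + 0\right)^{2} - 494 = \left(- 12 \left(-9 - 12\right) + 0\right)^{2} - 494 = \left(\left(-12\right) \left(-21\right) + 0\right)^{2} - 494 = \left(252 + 0\right)^{2} - 494 = 252^{2} - 494 = 63504 - 494 = 63010$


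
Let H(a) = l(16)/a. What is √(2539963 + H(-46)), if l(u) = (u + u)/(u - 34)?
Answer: √12092764027/69 ≈ 1593.7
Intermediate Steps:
l(u) = 2*u/(-34 + u) (l(u) = (2*u)/(-34 + u) = 2*u/(-34 + u))
H(a) = -16/(9*a) (H(a) = (2*16/(-34 + 16))/a = (2*16/(-18))/a = (2*16*(-1/18))/a = -16/(9*a))
√(2539963 + H(-46)) = √(2539963 - 16/9/(-46)) = √(2539963 - 16/9*(-1/46)) = √(2539963 + 8/207) = √(525772349/207) = √12092764027/69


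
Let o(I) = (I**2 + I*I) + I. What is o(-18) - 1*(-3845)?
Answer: 4475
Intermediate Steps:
o(I) = I + 2*I**2 (o(I) = (I**2 + I**2) + I = 2*I**2 + I = I + 2*I**2)
o(-18) - 1*(-3845) = -18*(1 + 2*(-18)) - 1*(-3845) = -18*(1 - 36) + 3845 = -18*(-35) + 3845 = 630 + 3845 = 4475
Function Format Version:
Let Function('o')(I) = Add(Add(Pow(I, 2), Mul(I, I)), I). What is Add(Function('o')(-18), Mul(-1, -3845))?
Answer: 4475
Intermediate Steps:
Function('o')(I) = Add(I, Mul(2, Pow(I, 2))) (Function('o')(I) = Add(Add(Pow(I, 2), Pow(I, 2)), I) = Add(Mul(2, Pow(I, 2)), I) = Add(I, Mul(2, Pow(I, 2))))
Add(Function('o')(-18), Mul(-1, -3845)) = Add(Mul(-18, Add(1, Mul(2, -18))), Mul(-1, -3845)) = Add(Mul(-18, Add(1, -36)), 3845) = Add(Mul(-18, -35), 3845) = Add(630, 3845) = 4475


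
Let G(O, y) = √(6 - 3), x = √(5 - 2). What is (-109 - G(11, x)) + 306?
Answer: 197 - √3 ≈ 195.27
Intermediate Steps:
x = √3 ≈ 1.7320
G(O, y) = √3
(-109 - G(11, x)) + 306 = (-109 - √3) + 306 = 197 - √3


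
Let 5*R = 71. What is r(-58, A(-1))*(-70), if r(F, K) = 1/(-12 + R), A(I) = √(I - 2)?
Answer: -350/11 ≈ -31.818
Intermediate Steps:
R = 71/5 (R = (⅕)*71 = 71/5 ≈ 14.200)
A(I) = √(-2 + I)
r(F, K) = 5/11 (r(F, K) = 1/(-12 + 71/5) = 1/(11/5) = 5/11)
r(-58, A(-1))*(-70) = (5/11)*(-70) = -350/11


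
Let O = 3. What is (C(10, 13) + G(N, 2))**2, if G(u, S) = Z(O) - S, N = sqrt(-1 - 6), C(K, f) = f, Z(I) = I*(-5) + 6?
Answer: 4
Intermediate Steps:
Z(I) = 6 - 5*I (Z(I) = -5*I + 6 = 6 - 5*I)
N = I*sqrt(7) (N = sqrt(-7) = I*sqrt(7) ≈ 2.6458*I)
G(u, S) = -9 - S (G(u, S) = (6 - 5*3) - S = (6 - 15) - S = -9 - S)
(C(10, 13) + G(N, 2))**2 = (13 + (-9 - 1*2))**2 = (13 + (-9 - 2))**2 = (13 - 11)**2 = 2**2 = 4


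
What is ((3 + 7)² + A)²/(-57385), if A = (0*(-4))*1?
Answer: -2000/11477 ≈ -0.17426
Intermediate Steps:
A = 0 (A = 0*1 = 0)
((3 + 7)² + A)²/(-57385) = ((3 + 7)² + 0)²/(-57385) = (10² + 0)²*(-1/57385) = (100 + 0)²*(-1/57385) = 100²*(-1/57385) = 10000*(-1/57385) = -2000/11477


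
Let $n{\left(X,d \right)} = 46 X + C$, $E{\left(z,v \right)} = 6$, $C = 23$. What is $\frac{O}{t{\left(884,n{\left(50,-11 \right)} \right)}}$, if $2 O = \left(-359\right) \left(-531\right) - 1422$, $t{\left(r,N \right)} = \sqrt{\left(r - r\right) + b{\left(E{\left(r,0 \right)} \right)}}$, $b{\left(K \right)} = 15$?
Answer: $\frac{63069 \sqrt{15}}{10} \approx 24427.0$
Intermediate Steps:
$n{\left(X,d \right)} = 23 + 46 X$ ($n{\left(X,d \right)} = 46 X + 23 = 23 + 46 X$)
$t{\left(r,N \right)} = \sqrt{15}$ ($t{\left(r,N \right)} = \sqrt{\left(r - r\right) + 15} = \sqrt{0 + 15} = \sqrt{15}$)
$O = \frac{189207}{2}$ ($O = \frac{\left(-359\right) \left(-531\right) - 1422}{2} = \frac{190629 - 1422}{2} = \frac{1}{2} \cdot 189207 = \frac{189207}{2} \approx 94604.0$)
$\frac{O}{t{\left(884,n{\left(50,-11 \right)} \right)}} = \frac{189207}{2 \sqrt{15}} = \frac{189207 \frac{\sqrt{15}}{15}}{2} = \frac{63069 \sqrt{15}}{10}$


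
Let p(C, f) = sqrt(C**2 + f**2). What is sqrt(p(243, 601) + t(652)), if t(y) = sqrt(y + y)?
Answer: sqrt(2*sqrt(326) + 205*sqrt(10)) ≈ 26.161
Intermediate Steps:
t(y) = sqrt(2)*sqrt(y) (t(y) = sqrt(2*y) = sqrt(2)*sqrt(y))
sqrt(p(243, 601) + t(652)) = sqrt(sqrt(243**2 + 601**2) + sqrt(2)*sqrt(652)) = sqrt(sqrt(59049 + 361201) + sqrt(2)*(2*sqrt(163))) = sqrt(sqrt(420250) + 2*sqrt(326)) = sqrt(205*sqrt(10) + 2*sqrt(326)) = sqrt(2*sqrt(326) + 205*sqrt(10))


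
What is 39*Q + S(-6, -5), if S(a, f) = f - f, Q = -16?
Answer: -624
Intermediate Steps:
S(a, f) = 0
39*Q + S(-6, -5) = 39*(-16) + 0 = -624 + 0 = -624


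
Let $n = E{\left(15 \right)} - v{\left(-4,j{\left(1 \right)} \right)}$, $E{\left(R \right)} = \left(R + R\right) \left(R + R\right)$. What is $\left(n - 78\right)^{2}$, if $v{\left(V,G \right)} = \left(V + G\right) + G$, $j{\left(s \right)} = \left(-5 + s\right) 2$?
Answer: $708964$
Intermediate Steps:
$E{\left(R \right)} = 4 R^{2}$ ($E{\left(R \right)} = 2 R 2 R = 4 R^{2}$)
$j{\left(s \right)} = -10 + 2 s$
$v{\left(V,G \right)} = V + 2 G$ ($v{\left(V,G \right)} = \left(G + V\right) + G = V + 2 G$)
$n = 920$ ($n = 4 \cdot 15^{2} - \left(-4 + 2 \left(-10 + 2 \cdot 1\right)\right) = 4 \cdot 225 - \left(-4 + 2 \left(-10 + 2\right)\right) = 900 - \left(-4 + 2 \left(-8\right)\right) = 900 - \left(-4 - 16\right) = 900 - -20 = 900 + 20 = 920$)
$\left(n - 78\right)^{2} = \left(920 - 78\right)^{2} = 842^{2} = 708964$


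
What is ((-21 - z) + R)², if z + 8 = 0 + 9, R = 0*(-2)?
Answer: 484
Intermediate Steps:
R = 0
z = 1 (z = -8 + (0 + 9) = -8 + 9 = 1)
((-21 - z) + R)² = ((-21 - 1*1) + 0)² = ((-21 - 1) + 0)² = (-22 + 0)² = (-22)² = 484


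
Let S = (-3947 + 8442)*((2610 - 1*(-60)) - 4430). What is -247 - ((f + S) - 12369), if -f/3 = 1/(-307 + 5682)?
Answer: 42587855753/5375 ≈ 7.9233e+6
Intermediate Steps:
f = -3/5375 (f = -3/(-307 + 5682) = -3/5375 ≈ -0.00055814)
S = -7911200 (S = 4495*((2610 + 60) - 4430) = 4495*(2670 - 4430) = 4495*(-1760) = -7911200)
-247 - ((f + S) - 12369) = -247 - ((-3/5375 - 7911200) - 12369) = -247 - (-42522700003/5375 - 12369) = -247 - 1*(-42589183378/5375) = -247 + 42589183378/5375 = 42587855753/5375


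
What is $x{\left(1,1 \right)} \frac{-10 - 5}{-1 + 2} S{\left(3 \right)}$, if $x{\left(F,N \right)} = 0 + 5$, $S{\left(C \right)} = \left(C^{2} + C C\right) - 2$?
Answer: $-1200$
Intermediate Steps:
$S{\left(C \right)} = -2 + 2 C^{2}$ ($S{\left(C \right)} = \left(C^{2} + C^{2}\right) - 2 = 2 C^{2} - 2 = -2 + 2 C^{2}$)
$x{\left(F,N \right)} = 5$
$x{\left(1,1 \right)} \frac{-10 - 5}{-1 + 2} S{\left(3 \right)} = 5 \frac{-10 - 5}{-1 + 2} \left(-2 + 2 \cdot 3^{2}\right) = 5 \left(- \frac{15}{1}\right) \left(-2 + 2 \cdot 9\right) = 5 \left(\left(-15\right) 1\right) \left(-2 + 18\right) = 5 \left(-15\right) 16 = \left(-75\right) 16 = -1200$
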